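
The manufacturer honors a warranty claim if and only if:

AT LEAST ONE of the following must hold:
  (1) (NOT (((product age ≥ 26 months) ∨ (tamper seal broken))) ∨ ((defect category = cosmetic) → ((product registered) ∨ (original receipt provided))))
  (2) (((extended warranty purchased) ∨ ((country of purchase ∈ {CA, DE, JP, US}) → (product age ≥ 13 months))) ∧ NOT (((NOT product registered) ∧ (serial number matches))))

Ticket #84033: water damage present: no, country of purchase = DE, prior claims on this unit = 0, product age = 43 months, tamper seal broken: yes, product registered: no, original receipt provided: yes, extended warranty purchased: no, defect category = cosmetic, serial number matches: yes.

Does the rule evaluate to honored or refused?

Honored

Atomic conditions:
  product age ≥ 26 months: 43 ≥ 26 is true
  tamper seal broken: yes → true
  defect category = cosmetic: cosmetic == cosmetic is true
  product registered: no → false
  original receipt provided: yes → true
  extended warranty purchased: no → false
  country of purchase ∈ {CA, DE, JP, US}: DE is in the set → true
  product age ≥ 13 months: 43 ≥ 13 is true
  NOT product registered: no → true
  serial number matches: yes → true
Combine:
[1.1.1] true OR true = true
[1.1] NOT true = false
[1.2.2] false OR true = true
[1.2] true → true = true
[1] false OR true = true
[2.1.2] true → true = true
[2.1] false OR true = true
[2.2.1] true AND true = true
[2.2] NOT true = false
[2] true AND false = false
[root] true OR false = true
Overall: true → honored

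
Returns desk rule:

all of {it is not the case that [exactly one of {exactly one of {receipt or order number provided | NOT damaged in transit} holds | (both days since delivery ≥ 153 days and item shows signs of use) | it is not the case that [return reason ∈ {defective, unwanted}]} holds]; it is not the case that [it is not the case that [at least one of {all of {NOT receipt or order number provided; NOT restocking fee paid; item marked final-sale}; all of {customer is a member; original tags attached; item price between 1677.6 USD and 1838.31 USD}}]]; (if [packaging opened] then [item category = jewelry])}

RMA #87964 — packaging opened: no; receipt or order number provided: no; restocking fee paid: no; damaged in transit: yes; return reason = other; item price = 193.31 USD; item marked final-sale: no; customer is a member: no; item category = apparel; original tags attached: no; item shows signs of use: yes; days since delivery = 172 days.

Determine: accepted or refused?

Refused

Atomic conditions:
  receipt or order number provided: no → false
  NOT damaged in transit: yes → false
  days since delivery ≥ 153 days: 172 ≥ 153 is true
  item shows signs of use: yes → true
  return reason ∈ {defective, unwanted}: other is not in the set → false
  NOT receipt or order number provided: no → true
  NOT restocking fee paid: no → true
  item marked final-sale: no → false
  customer is a member: no → false
  original tags attached: no → false
  item price between 1677.6 USD and 1838.31 USD: 193.31 in [1677.6, 1838.31] is false
  packaging opened: no → false
  item category = jewelry: apparel == jewelry is false
Combine:
[1.1.1] exactly-one(false, false) = false
[1.1.2] true AND true = true
[1.1.3] NOT false = true
[1.1] exactly-one(false, true, true) = false
[1] NOT false = true
[2.1.1.1] true AND true AND false = false
[2.1.1.2] false AND false AND false = false
[2.1.1] false OR false = false
[2.1] NOT false = true
[2] NOT true = false
[3] false → false (antecedent false ⇒ implication holds) = true
[root] true AND false AND true = false
Overall: false → refused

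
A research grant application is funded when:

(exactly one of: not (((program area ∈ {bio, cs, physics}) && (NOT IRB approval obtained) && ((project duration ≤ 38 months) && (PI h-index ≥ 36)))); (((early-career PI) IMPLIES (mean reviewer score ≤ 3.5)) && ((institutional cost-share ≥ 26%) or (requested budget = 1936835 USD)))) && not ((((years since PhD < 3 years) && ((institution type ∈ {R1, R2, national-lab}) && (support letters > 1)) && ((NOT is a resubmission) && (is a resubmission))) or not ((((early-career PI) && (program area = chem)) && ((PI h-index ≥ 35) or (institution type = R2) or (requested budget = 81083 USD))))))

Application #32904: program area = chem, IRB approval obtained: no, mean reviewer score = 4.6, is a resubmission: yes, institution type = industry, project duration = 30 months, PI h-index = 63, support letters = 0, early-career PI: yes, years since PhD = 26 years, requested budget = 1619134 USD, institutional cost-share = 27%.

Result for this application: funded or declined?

Funded

Atomic conditions:
  program area ∈ {bio, cs, physics}: chem is not in the set → false
  NOT IRB approval obtained: no → true
  project duration ≤ 38 months: 30 ≤ 38 is true
  PI h-index ≥ 36: 63 ≥ 36 is true
  early-career PI: yes → true
  mean reviewer score ≤ 3.5: 4.6 ≤ 3.5 is false
  institutional cost-share ≥ 26%: 27 ≥ 26 is true
  requested budget = 1936835 USD: 1619134 == 1936835 is false
  years since PhD < 3 years: 26 < 3 is false
  institution type ∈ {R1, R2, national-lab}: industry is not in the set → false
  support letters > 1: 0 > 1 is false
  NOT is a resubmission: yes → false
  is a resubmission: yes → true
  program area = chem: chem == chem is true
  PI h-index ≥ 35: 63 ≥ 35 is true
  institution type = R2: industry == R2 is false
  requested budget = 81083 USD: 1619134 == 81083 is false
Combine:
[1.1.1.3] true AND true = true
[1.1.1] false AND true AND true = false
[1.1] NOT false = true
[1.2.1] true → false = false
[1.2.2] true OR false = true
[1.2] false AND true = false
[1] exactly-one(true, false) = true
[2.1.1.2] false AND false = false
[2.1.1.3] false AND true = false
[2.1.1] false AND false AND false = false
[2.1.2.1.1] true AND true = true
[2.1.2.1.2] true OR false OR false = true
[2.1.2.1] true AND true = true
[2.1.2] NOT true = false
[2.1] false OR false = false
[2] NOT false = true
[root] true AND true = true
Overall: true → funded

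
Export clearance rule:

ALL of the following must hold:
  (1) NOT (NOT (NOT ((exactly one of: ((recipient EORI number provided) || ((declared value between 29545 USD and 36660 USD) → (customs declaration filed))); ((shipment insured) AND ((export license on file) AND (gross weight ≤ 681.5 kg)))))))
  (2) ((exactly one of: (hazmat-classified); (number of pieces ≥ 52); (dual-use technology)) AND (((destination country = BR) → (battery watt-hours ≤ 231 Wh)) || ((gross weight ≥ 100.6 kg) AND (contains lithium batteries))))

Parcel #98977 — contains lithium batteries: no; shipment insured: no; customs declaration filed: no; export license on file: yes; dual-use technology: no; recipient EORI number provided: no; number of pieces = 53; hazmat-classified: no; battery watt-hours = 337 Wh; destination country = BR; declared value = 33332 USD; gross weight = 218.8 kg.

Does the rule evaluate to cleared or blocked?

Blocked

Atomic conditions:
  recipient EORI number provided: no → false
  declared value between 29545 USD and 36660 USD: 33332 in [29545, 36660] is true
  customs declaration filed: no → false
  shipment insured: no → false
  export license on file: yes → true
  gross weight ≤ 681.5 kg: 218.8 ≤ 681.5 is true
  hazmat-classified: no → false
  number of pieces ≥ 52: 53 ≥ 52 is true
  dual-use technology: no → false
  destination country = BR: BR == BR is true
  battery watt-hours ≤ 231 Wh: 337 ≤ 231 is false
  gross weight ≥ 100.6 kg: 218.8 ≥ 100.6 is true
  contains lithium batteries: no → false
Combine:
[1.1.1.1.1.2] true → false = false
[1.1.1.1.1] false OR false = false
[1.1.1.1.2.2] true AND true = true
[1.1.1.1.2] false AND true = false
[1.1.1.1] exactly-one(false, false) = false
[1.1.1] NOT false = true
[1.1] NOT true = false
[1] NOT false = true
[2.1] exactly-one(false, true, false) = true
[2.2.1] true → false = false
[2.2.2] true AND false = false
[2.2] false OR false = false
[2] true AND false = false
[root] true AND false = false
Overall: false → blocked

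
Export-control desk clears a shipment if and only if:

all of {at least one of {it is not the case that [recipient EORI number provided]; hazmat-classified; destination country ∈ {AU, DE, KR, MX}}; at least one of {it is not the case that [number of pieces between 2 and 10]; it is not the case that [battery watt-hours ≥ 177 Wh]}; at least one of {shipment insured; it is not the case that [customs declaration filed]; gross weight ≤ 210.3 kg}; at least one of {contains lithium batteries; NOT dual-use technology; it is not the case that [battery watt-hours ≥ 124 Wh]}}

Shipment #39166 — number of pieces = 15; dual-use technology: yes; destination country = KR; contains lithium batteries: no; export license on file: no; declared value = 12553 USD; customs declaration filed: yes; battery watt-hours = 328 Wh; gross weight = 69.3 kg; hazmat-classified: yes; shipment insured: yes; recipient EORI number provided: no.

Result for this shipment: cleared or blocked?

Atomic conditions:
  recipient EORI number provided: no → false
  hazmat-classified: yes → true
  destination country ∈ {AU, DE, KR, MX}: KR is in the set → true
  number of pieces between 2 and 10: 15 in [2, 10] is false
  battery watt-hours ≥ 177 Wh: 328 ≥ 177 is true
  shipment insured: yes → true
  customs declaration filed: yes → true
  gross weight ≤ 210.3 kg: 69.3 ≤ 210.3 is true
  contains lithium batteries: no → false
  NOT dual-use technology: yes → false
  battery watt-hours ≥ 124 Wh: 328 ≥ 124 is true
Combine:
[1.1] NOT false = true
[1] true OR true OR true = true
[2.1] NOT false = true
[2.2] NOT true = false
[2] true OR false = true
[3.2] NOT true = false
[3] true OR false OR true = true
[4.3] NOT true = false
[4] false OR false OR false = false
[root] true AND true AND true AND false = false
Overall: false → blocked

Blocked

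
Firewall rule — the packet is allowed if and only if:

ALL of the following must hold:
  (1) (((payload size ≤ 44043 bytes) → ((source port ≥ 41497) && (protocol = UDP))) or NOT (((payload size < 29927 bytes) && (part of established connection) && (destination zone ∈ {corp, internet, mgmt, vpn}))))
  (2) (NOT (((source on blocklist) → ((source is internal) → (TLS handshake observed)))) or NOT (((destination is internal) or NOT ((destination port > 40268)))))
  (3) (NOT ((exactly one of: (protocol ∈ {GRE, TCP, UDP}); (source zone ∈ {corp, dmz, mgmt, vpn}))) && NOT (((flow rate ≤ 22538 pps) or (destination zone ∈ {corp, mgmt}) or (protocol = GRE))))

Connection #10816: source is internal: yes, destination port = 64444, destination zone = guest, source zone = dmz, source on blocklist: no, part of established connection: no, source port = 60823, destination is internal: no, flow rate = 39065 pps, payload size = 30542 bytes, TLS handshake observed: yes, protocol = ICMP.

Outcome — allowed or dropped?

Atomic conditions:
  payload size ≤ 44043 bytes: 30542 ≤ 44043 is true
  source port ≥ 41497: 60823 ≥ 41497 is true
  protocol = UDP: ICMP == UDP is false
  payload size < 29927 bytes: 30542 < 29927 is false
  part of established connection: no → false
  destination zone ∈ {corp, internet, mgmt, vpn}: guest is not in the set → false
  source on blocklist: no → false
  source is internal: yes → true
  TLS handshake observed: yes → true
  destination is internal: no → false
  destination port > 40268: 64444 > 40268 is true
  protocol ∈ {GRE, TCP, UDP}: ICMP is not in the set → false
  source zone ∈ {corp, dmz, mgmt, vpn}: dmz is in the set → true
  flow rate ≤ 22538 pps: 39065 ≤ 22538 is false
  destination zone ∈ {corp, mgmt}: guest is not in the set → false
  protocol = GRE: ICMP == GRE is false
Combine:
[1.1.2] true AND false = false
[1.1] true → false = false
[1.2.1] false AND false AND false = false
[1.2] NOT false = true
[1] false OR true = true
[2.1.1.2] true → true = true
[2.1.1] false → true (antecedent false ⇒ implication holds) = true
[2.1] NOT true = false
[2.2.1.2] NOT true = false
[2.2.1] false OR false = false
[2.2] NOT false = true
[2] false OR true = true
[3.1.1] exactly-one(false, true) = true
[3.1] NOT true = false
[3.2.1] false OR false OR false = false
[3.2] NOT false = true
[3] false AND true = false
[root] true AND true AND false = false
Overall: false → dropped

Dropped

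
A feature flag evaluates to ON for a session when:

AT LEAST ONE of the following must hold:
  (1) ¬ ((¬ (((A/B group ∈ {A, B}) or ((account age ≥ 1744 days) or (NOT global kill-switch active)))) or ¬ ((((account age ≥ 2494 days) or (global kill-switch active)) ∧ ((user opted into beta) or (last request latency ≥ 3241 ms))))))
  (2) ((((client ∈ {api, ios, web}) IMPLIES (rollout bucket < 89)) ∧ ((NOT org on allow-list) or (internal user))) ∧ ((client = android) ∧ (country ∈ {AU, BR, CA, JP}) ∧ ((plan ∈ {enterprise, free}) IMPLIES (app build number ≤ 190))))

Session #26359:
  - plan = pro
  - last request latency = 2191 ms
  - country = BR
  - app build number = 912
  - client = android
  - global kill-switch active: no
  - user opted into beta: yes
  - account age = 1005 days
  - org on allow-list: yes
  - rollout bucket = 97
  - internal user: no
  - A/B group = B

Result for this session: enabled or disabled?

Disabled

Atomic conditions:
  A/B group ∈ {A, B}: B is in the set → true
  account age ≥ 1744 days: 1005 ≥ 1744 is false
  NOT global kill-switch active: no → true
  account age ≥ 2494 days: 1005 ≥ 2494 is false
  global kill-switch active: no → false
  user opted into beta: yes → true
  last request latency ≥ 3241 ms: 2191 ≥ 3241 is false
  client ∈ {api, ios, web}: android is not in the set → false
  rollout bucket < 89: 97 < 89 is false
  NOT org on allow-list: yes → false
  internal user: no → false
  client = android: android == android is true
  country ∈ {AU, BR, CA, JP}: BR is in the set → true
  plan ∈ {enterprise, free}: pro is not in the set → false
  app build number ≤ 190: 912 ≤ 190 is false
Combine:
[1.1.1.1.2] false OR true = true
[1.1.1.1] true OR true = true
[1.1.1] NOT true = false
[1.1.2.1.1] false OR false = false
[1.1.2.1.2] true OR false = true
[1.1.2.1] false AND true = false
[1.1.2] NOT false = true
[1.1] false OR true = true
[1] NOT true = false
[2.1.1] false → false (antecedent false ⇒ implication holds) = true
[2.1.2] false OR false = false
[2.1] true AND false = false
[2.2.3] false → false (antecedent false ⇒ implication holds) = true
[2.2] true AND true AND true = true
[2] false AND true = false
[root] false OR false = false
Overall: false → disabled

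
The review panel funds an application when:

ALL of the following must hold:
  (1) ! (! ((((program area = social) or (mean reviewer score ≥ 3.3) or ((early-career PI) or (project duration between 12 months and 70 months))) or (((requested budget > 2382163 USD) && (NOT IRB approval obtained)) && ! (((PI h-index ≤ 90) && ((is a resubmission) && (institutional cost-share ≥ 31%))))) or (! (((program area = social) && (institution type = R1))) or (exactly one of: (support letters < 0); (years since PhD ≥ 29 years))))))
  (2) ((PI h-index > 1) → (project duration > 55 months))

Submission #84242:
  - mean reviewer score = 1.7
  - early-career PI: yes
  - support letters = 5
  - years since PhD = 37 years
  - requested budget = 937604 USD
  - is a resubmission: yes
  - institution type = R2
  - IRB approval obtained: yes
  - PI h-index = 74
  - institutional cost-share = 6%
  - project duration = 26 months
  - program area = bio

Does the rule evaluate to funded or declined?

Declined

Atomic conditions:
  program area = social: bio == social is false
  mean reviewer score ≥ 3.3: 1.7 ≥ 3.3 is false
  early-career PI: yes → true
  project duration between 12 months and 70 months: 26 in [12, 70] is true
  requested budget > 2382163 USD: 937604 > 2382163 is false
  NOT IRB approval obtained: yes → false
  PI h-index ≤ 90: 74 ≤ 90 is true
  is a resubmission: yes → true
  institutional cost-share ≥ 31%: 6 ≥ 31 is false
  institution type = R1: R2 == R1 is false
  support letters < 0: 5 < 0 is false
  years since PhD ≥ 29 years: 37 ≥ 29 is true
  PI h-index > 1: 74 > 1 is true
  project duration > 55 months: 26 > 55 is false
Combine:
[1.1.1.1.3] true OR true = true
[1.1.1.1] false OR false OR true = true
[1.1.1.2.1] false AND false = false
[1.1.1.2.2.1.2] true AND false = false
[1.1.1.2.2.1] true AND false = false
[1.1.1.2.2] NOT false = true
[1.1.1.2] false AND true = false
[1.1.1.3.1.1] false AND false = false
[1.1.1.3.1] NOT false = true
[1.1.1.3.2] exactly-one(false, true) = true
[1.1.1.3] true OR true = true
[1.1.1] true OR false OR true = true
[1.1] NOT true = false
[1] NOT false = true
[2] true → false = false
[root] true AND false = false
Overall: false → declined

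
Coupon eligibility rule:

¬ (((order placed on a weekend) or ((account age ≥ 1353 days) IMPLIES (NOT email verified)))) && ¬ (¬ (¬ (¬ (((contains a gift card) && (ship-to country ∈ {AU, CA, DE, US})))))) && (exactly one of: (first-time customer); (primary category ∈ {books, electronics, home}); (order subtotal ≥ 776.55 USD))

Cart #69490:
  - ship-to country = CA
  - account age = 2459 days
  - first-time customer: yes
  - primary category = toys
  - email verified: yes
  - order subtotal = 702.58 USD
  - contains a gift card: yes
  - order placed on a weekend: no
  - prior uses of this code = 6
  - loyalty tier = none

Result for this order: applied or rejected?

Applied

Atomic conditions:
  order placed on a weekend: no → false
  account age ≥ 1353 days: 2459 ≥ 1353 is true
  NOT email verified: yes → false
  contains a gift card: yes → true
  ship-to country ∈ {AU, CA, DE, US}: CA is in the set → true
  first-time customer: yes → true
  primary category ∈ {books, electronics, home}: toys is not in the set → false
  order subtotal ≥ 776.55 USD: 702.58 ≥ 776.55 is false
Combine:
[1.1.2] true → false = false
[1.1] false OR false = false
[1] NOT false = true
[2.1.1.1.1] true AND true = true
[2.1.1.1] NOT true = false
[2.1.1] NOT false = true
[2.1] NOT true = false
[2] NOT false = true
[3] exactly-one(true, false, false) = true
[root] true AND true AND true = true
Overall: true → applied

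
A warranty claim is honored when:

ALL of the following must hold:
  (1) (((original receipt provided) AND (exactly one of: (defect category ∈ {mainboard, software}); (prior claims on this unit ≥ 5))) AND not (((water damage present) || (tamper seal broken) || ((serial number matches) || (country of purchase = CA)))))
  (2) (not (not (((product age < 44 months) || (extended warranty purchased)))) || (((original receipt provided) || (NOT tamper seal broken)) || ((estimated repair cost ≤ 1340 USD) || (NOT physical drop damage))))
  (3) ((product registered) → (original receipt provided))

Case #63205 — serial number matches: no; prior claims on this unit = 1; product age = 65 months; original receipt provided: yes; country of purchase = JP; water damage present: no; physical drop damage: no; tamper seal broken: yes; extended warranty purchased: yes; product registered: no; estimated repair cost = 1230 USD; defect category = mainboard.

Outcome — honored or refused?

Refused

Atomic conditions:
  original receipt provided: yes → true
  defect category ∈ {mainboard, software}: mainboard is in the set → true
  prior claims on this unit ≥ 5: 1 ≥ 5 is false
  water damage present: no → false
  tamper seal broken: yes → true
  serial number matches: no → false
  country of purchase = CA: JP == CA is false
  product age < 44 months: 65 < 44 is false
  extended warranty purchased: yes → true
  NOT tamper seal broken: yes → false
  estimated repair cost ≤ 1340 USD: 1230 ≤ 1340 is true
  NOT physical drop damage: no → true
  product registered: no → false
Combine:
[1.1.2] exactly-one(true, false) = true
[1.1] true AND true = true
[1.2.1.3] false OR false = false
[1.2.1] false OR true OR false = true
[1.2] NOT true = false
[1] true AND false = false
[2.1.1.1] false OR true = true
[2.1.1] NOT true = false
[2.1] NOT false = true
[2.2.1] true OR false = true
[2.2.2] true OR true = true
[2.2] true OR true = true
[2] true OR true = true
[3] false → true (antecedent false ⇒ implication holds) = true
[root] false AND true AND true = false
Overall: false → refused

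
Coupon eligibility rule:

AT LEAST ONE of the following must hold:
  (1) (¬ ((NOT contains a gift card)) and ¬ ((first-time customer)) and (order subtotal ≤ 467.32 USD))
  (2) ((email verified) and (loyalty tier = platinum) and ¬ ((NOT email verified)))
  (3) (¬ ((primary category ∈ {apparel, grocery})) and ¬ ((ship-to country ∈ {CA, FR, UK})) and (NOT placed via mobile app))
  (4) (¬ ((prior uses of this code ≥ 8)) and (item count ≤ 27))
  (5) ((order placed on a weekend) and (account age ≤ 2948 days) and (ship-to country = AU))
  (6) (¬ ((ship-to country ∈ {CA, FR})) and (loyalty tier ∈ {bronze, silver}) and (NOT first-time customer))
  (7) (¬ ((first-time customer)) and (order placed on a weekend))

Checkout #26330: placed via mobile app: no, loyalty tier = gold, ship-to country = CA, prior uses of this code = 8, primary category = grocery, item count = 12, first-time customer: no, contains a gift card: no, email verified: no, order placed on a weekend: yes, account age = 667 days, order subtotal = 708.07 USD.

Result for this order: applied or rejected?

Applied

Atomic conditions:
  NOT contains a gift card: no → true
  first-time customer: no → false
  order subtotal ≤ 467.32 USD: 708.07 ≤ 467.32 is false
  email verified: no → false
  loyalty tier = platinum: gold == platinum is false
  NOT email verified: no → true
  primary category ∈ {apparel, grocery}: grocery is in the set → true
  ship-to country ∈ {CA, FR, UK}: CA is in the set → true
  NOT placed via mobile app: no → true
  prior uses of this code ≥ 8: 8 ≥ 8 is true
  item count ≤ 27: 12 ≤ 27 is true
  order placed on a weekend: yes → true
  account age ≤ 2948 days: 667 ≤ 2948 is true
  ship-to country = AU: CA == AU is false
  ship-to country ∈ {CA, FR}: CA is in the set → true
  loyalty tier ∈ {bronze, silver}: gold is not in the set → false
  NOT first-time customer: no → true
Combine:
[1.1] NOT true = false
[1.2] NOT false = true
[1] false AND true AND false = false
[2.3] NOT true = false
[2] false AND false AND false = false
[3.1] NOT true = false
[3.2] NOT true = false
[3] false AND false AND true = false
[4.1] NOT true = false
[4] false AND true = false
[5] true AND true AND false = false
[6.1] NOT true = false
[6] false AND false AND true = false
[7.1] NOT false = true
[7] true AND true = true
[root] false OR false OR false OR false OR false OR false OR true = true
Overall: true → applied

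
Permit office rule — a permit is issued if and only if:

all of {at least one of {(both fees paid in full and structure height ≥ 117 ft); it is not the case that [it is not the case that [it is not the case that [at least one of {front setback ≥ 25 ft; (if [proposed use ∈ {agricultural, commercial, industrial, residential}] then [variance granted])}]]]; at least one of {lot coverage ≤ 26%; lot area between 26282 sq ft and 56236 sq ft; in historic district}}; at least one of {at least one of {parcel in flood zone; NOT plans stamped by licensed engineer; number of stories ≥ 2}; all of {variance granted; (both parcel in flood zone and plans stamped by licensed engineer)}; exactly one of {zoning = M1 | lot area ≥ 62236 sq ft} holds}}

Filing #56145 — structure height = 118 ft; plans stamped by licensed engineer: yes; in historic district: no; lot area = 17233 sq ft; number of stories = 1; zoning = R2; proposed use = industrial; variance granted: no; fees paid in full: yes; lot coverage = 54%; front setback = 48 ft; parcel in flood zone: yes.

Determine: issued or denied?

Atomic conditions:
  fees paid in full: yes → true
  structure height ≥ 117 ft: 118 ≥ 117 is true
  front setback ≥ 25 ft: 48 ≥ 25 is true
  proposed use ∈ {agricultural, commercial, industrial, residential}: industrial is in the set → true
  variance granted: no → false
  lot coverage ≤ 26%: 54 ≤ 26 is false
  lot area between 26282 sq ft and 56236 sq ft: 17233 in [26282, 56236] is false
  in historic district: no → false
  parcel in flood zone: yes → true
  NOT plans stamped by licensed engineer: yes → false
  number of stories ≥ 2: 1 ≥ 2 is false
  plans stamped by licensed engineer: yes → true
  zoning = M1: R2 == M1 is false
  lot area ≥ 62236 sq ft: 17233 ≥ 62236 is false
Combine:
[1.1] true AND true = true
[1.2.1.1.1.2] true → false = false
[1.2.1.1.1] true OR false = true
[1.2.1.1] NOT true = false
[1.2.1] NOT false = true
[1.2] NOT true = false
[1.3] false OR false OR false = false
[1] true OR false OR false = true
[2.1] true OR false OR false = true
[2.2.2] true AND true = true
[2.2] false AND true = false
[2.3] exactly-one(false, false) = false
[2] true OR false OR false = true
[root] true AND true = true
Overall: true → issued

Issued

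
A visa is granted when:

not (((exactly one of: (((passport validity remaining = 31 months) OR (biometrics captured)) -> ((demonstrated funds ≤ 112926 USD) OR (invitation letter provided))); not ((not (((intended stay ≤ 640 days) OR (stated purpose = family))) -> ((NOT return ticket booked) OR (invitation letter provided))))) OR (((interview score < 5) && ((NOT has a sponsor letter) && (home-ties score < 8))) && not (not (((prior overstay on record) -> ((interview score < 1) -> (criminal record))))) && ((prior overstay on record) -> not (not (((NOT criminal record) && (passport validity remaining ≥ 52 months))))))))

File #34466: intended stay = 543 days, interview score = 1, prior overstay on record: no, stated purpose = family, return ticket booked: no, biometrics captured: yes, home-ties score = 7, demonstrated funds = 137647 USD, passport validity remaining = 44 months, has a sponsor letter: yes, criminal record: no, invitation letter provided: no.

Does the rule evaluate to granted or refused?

Atomic conditions:
  passport validity remaining = 31 months: 44 == 31 is false
  biometrics captured: yes → true
  demonstrated funds ≤ 112926 USD: 137647 ≤ 112926 is false
  invitation letter provided: no → false
  intended stay ≤ 640 days: 543 ≤ 640 is true
  stated purpose = family: family == family is true
  NOT return ticket booked: no → true
  interview score < 5: 1 < 5 is true
  NOT has a sponsor letter: yes → false
  home-ties score < 8: 7 < 8 is true
  prior overstay on record: no → false
  interview score < 1: 1 < 1 is false
  criminal record: no → false
  NOT criminal record: no → true
  passport validity remaining ≥ 52 months: 44 ≥ 52 is false
Combine:
[1.1.1.1] false OR true = true
[1.1.1.2] false OR false = false
[1.1.1] true → false = false
[1.1.2.1.1.1] true OR true = true
[1.1.2.1.1] NOT true = false
[1.1.2.1.2] true OR false = true
[1.1.2.1] false → true (antecedent false ⇒ implication holds) = true
[1.1.2] NOT true = false
[1.1] exactly-one(false, false) = false
[1.2.1.2] false AND true = false
[1.2.1] true AND false = false
[1.2.2.1.1.2] false → false (antecedent false ⇒ implication holds) = true
[1.2.2.1.1] false → true (antecedent false ⇒ implication holds) = true
[1.2.2.1] NOT true = false
[1.2.2] NOT false = true
[1.2.3.2.1.1] true AND false = false
[1.2.3.2.1] NOT false = true
[1.2.3.2] NOT true = false
[1.2.3] false → false (antecedent false ⇒ implication holds) = true
[1.2] false AND true AND true = false
[1] false OR false = false
[root] NOT false = true
Overall: true → granted

Granted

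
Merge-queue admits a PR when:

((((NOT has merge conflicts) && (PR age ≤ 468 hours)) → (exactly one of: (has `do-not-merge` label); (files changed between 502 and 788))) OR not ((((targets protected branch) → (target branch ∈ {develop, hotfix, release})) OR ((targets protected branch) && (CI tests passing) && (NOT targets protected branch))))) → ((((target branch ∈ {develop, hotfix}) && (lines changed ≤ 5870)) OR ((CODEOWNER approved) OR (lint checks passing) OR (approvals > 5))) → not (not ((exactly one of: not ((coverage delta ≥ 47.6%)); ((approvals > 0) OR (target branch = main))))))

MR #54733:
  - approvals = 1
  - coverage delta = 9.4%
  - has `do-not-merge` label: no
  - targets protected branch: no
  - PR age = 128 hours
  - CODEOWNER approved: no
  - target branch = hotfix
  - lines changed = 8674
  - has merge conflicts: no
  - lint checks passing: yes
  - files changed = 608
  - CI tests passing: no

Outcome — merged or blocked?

Atomic conditions:
  NOT has merge conflicts: no → true
  PR age ≤ 468 hours: 128 ≤ 468 is true
  has `do-not-merge` label: no → false
  files changed between 502 and 788: 608 in [502, 788] is true
  targets protected branch: no → false
  target branch ∈ {develop, hotfix, release}: hotfix is in the set → true
  CI tests passing: no → false
  NOT targets protected branch: no → true
  target branch ∈ {develop, hotfix}: hotfix is in the set → true
  lines changed ≤ 5870: 8674 ≤ 5870 is false
  CODEOWNER approved: no → false
  lint checks passing: yes → true
  approvals > 5: 1 > 5 is false
  coverage delta ≥ 47.6%: 9.4 ≥ 47.6 is false
  approvals > 0: 1 > 0 is true
  target branch = main: hotfix == main is false
Combine:
[1.1.1] true AND true = true
[1.1.2] exactly-one(false, true) = true
[1.1] true → true = true
[1.2.1.1] false → true (antecedent false ⇒ implication holds) = true
[1.2.1.2] false AND false AND true = false
[1.2.1] true OR false = true
[1.2] NOT true = false
[1] true OR false = true
[2.1.1] true AND false = false
[2.1.2] false OR true OR false = true
[2.1] false OR true = true
[2.2.1.1.1] NOT false = true
[2.2.1.1.2] true OR false = true
[2.2.1.1] exactly-one(true, true) = false
[2.2.1] NOT false = true
[2.2] NOT true = false
[2] true → false = false
[root] true → false = false
Overall: false → blocked

Blocked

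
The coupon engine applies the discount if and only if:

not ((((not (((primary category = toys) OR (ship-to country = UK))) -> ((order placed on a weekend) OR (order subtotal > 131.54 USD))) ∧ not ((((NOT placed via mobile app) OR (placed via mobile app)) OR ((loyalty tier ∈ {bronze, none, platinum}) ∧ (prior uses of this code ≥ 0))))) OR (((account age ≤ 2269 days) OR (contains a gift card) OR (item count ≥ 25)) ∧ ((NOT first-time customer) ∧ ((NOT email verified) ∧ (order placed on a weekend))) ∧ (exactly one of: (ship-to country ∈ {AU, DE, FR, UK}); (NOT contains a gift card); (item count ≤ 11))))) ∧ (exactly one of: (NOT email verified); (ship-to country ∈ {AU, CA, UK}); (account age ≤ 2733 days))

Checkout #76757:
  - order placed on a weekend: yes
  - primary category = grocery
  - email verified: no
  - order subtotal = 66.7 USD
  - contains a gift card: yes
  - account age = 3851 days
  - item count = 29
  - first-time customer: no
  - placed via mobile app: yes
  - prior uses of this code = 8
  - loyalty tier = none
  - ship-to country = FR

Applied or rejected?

Rejected

Atomic conditions:
  primary category = toys: grocery == toys is false
  ship-to country = UK: FR == UK is false
  order placed on a weekend: yes → true
  order subtotal > 131.54 USD: 66.7 > 131.54 is false
  NOT placed via mobile app: yes → false
  placed via mobile app: yes → true
  loyalty tier ∈ {bronze, none, platinum}: none is in the set → true
  prior uses of this code ≥ 0: 8 ≥ 0 is true
  account age ≤ 2269 days: 3851 ≤ 2269 is false
  contains a gift card: yes → true
  item count ≥ 25: 29 ≥ 25 is true
  NOT first-time customer: no → true
  NOT email verified: no → true
  ship-to country ∈ {AU, DE, FR, UK}: FR is in the set → true
  NOT contains a gift card: yes → false
  item count ≤ 11: 29 ≤ 11 is false
  ship-to country ∈ {AU, CA, UK}: FR is not in the set → false
  account age ≤ 2733 days: 3851 ≤ 2733 is false
Combine:
[1.1.1.1.1.1] false OR false = false
[1.1.1.1.1] NOT false = true
[1.1.1.1.2] true OR false = true
[1.1.1.1] true → true = true
[1.1.1.2.1.1] false OR true = true
[1.1.1.2.1.2] true AND true = true
[1.1.1.2.1] true OR true = true
[1.1.1.2] NOT true = false
[1.1.1] true AND false = false
[1.1.2.1] false OR true OR true = true
[1.1.2.2.2] true AND true = true
[1.1.2.2] true AND true = true
[1.1.2.3] exactly-one(true, false, false) = true
[1.1.2] true AND true AND true = true
[1.1] false OR true = true
[1] NOT true = false
[2] exactly-one(true, false, false) = true
[root] false AND true = false
Overall: false → rejected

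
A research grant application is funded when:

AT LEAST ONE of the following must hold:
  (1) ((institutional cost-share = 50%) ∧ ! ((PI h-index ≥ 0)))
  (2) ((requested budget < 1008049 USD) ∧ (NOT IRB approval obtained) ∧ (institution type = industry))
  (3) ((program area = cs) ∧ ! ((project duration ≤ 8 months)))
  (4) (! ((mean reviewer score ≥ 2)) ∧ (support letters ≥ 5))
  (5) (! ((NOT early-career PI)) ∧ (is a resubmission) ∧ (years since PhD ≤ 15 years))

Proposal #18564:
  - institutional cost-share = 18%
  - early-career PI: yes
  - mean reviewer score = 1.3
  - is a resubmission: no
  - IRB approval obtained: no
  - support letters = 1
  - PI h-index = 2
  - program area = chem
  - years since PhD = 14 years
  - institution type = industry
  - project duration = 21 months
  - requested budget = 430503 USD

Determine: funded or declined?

Funded

Atomic conditions:
  institutional cost-share = 50%: 18 == 50 is false
  PI h-index ≥ 0: 2 ≥ 0 is true
  requested budget < 1008049 USD: 430503 < 1008049 is true
  NOT IRB approval obtained: no → true
  institution type = industry: industry == industry is true
  program area = cs: chem == cs is false
  project duration ≤ 8 months: 21 ≤ 8 is false
  mean reviewer score ≥ 2: 1.3 ≥ 2 is false
  support letters ≥ 5: 1 ≥ 5 is false
  NOT early-career PI: yes → false
  is a resubmission: no → false
  years since PhD ≤ 15 years: 14 ≤ 15 is true
Combine:
[1.2] NOT true = false
[1] false AND false = false
[2] true AND true AND true = true
[3.2] NOT false = true
[3] false AND true = false
[4.1] NOT false = true
[4] true AND false = false
[5.1] NOT false = true
[5] true AND false AND true = false
[root] false OR true OR false OR false OR false = true
Overall: true → funded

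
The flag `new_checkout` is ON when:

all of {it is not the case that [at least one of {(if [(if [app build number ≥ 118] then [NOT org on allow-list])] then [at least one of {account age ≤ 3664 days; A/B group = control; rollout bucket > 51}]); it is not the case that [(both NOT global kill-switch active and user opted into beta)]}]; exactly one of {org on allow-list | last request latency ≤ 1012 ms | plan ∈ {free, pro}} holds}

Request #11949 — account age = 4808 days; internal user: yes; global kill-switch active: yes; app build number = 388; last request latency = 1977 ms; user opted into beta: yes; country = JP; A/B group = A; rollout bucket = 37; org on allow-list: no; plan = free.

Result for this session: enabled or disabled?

Atomic conditions:
  app build number ≥ 118: 388 ≥ 118 is true
  NOT org on allow-list: no → true
  account age ≤ 3664 days: 4808 ≤ 3664 is false
  A/B group = control: A == control is false
  rollout bucket > 51: 37 > 51 is false
  NOT global kill-switch active: yes → false
  user opted into beta: yes → true
  org on allow-list: no → false
  last request latency ≤ 1012 ms: 1977 ≤ 1012 is false
  plan ∈ {free, pro}: free is in the set → true
Combine:
[1.1.1.1] true → true = true
[1.1.1.2] false OR false OR false = false
[1.1.1] true → false = false
[1.1.2.1] false AND true = false
[1.1.2] NOT false = true
[1.1] false OR true = true
[1] NOT true = false
[2] exactly-one(false, false, true) = true
[root] false AND true = false
Overall: false → disabled

Disabled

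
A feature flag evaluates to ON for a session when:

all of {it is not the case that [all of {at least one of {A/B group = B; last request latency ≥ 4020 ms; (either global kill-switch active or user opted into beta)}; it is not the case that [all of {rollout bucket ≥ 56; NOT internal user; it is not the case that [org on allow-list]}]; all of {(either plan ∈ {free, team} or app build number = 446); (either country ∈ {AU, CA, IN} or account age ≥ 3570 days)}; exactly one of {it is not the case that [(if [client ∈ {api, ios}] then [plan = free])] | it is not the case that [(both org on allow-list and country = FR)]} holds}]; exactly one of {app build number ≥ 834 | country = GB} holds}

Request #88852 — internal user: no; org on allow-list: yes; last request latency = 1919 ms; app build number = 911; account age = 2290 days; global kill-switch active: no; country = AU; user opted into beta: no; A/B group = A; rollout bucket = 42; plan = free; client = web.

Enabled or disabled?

Atomic conditions:
  A/B group = B: A == B is false
  last request latency ≥ 4020 ms: 1919 ≥ 4020 is false
  global kill-switch active: no → false
  user opted into beta: no → false
  rollout bucket ≥ 56: 42 ≥ 56 is false
  NOT internal user: no → true
  org on allow-list: yes → true
  plan ∈ {free, team}: free is in the set → true
  app build number = 446: 911 == 446 is false
  country ∈ {AU, CA, IN}: AU is in the set → true
  account age ≥ 3570 days: 2290 ≥ 3570 is false
  client ∈ {api, ios}: web is not in the set → false
  plan = free: free == free is true
  country = FR: AU == FR is false
  app build number ≥ 834: 911 ≥ 834 is true
  country = GB: AU == GB is false
Combine:
[1.1.1.3] false OR false = false
[1.1.1] false OR false OR false = false
[1.1.2.1.3] NOT true = false
[1.1.2.1] false AND true AND false = false
[1.1.2] NOT false = true
[1.1.3.1] true OR false = true
[1.1.3.2] true OR false = true
[1.1.3] true AND true = true
[1.1.4.1.1] false → true (antecedent false ⇒ implication holds) = true
[1.1.4.1] NOT true = false
[1.1.4.2.1] true AND false = false
[1.1.4.2] NOT false = true
[1.1.4] exactly-one(false, true) = true
[1.1] false AND true AND true AND true = false
[1] NOT false = true
[2] exactly-one(true, false) = true
[root] true AND true = true
Overall: true → enabled

Enabled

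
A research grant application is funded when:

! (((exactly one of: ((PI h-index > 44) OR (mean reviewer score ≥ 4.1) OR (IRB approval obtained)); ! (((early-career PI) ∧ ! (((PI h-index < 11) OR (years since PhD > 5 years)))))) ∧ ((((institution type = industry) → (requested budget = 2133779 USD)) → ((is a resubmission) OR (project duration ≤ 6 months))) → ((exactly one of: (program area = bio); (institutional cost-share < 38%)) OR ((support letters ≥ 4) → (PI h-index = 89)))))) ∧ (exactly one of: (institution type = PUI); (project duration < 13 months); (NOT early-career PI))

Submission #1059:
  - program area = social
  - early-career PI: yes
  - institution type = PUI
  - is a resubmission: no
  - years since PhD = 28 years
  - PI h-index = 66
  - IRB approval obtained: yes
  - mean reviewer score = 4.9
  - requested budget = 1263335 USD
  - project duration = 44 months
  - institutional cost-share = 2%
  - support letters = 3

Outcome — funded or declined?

Atomic conditions:
  PI h-index > 44: 66 > 44 is true
  mean reviewer score ≥ 4.1: 4.9 ≥ 4.1 is true
  IRB approval obtained: yes → true
  early-career PI: yes → true
  PI h-index < 11: 66 < 11 is false
  years since PhD > 5 years: 28 > 5 is true
  institution type = industry: PUI == industry is false
  requested budget = 2133779 USD: 1263335 == 2133779 is false
  is a resubmission: no → false
  project duration ≤ 6 months: 44 ≤ 6 is false
  program area = bio: social == bio is false
  institutional cost-share < 38%: 2 < 38 is true
  support letters ≥ 4: 3 ≥ 4 is false
  PI h-index = 89: 66 == 89 is false
  institution type = PUI: PUI == PUI is true
  project duration < 13 months: 44 < 13 is false
  NOT early-career PI: yes → false
Combine:
[1.1.1.1] true OR true OR true = true
[1.1.1.2.1.2.1] false OR true = true
[1.1.1.2.1.2] NOT true = false
[1.1.1.2.1] true AND false = false
[1.1.1.2] NOT false = true
[1.1.1] exactly-one(true, true) = false
[1.1.2.1.1] false → false (antecedent false ⇒ implication holds) = true
[1.1.2.1.2] false OR false = false
[1.1.2.1] true → false = false
[1.1.2.2.1] exactly-one(false, true) = true
[1.1.2.2.2] false → false (antecedent false ⇒ implication holds) = true
[1.1.2.2] true OR true = true
[1.1.2] false → true (antecedent false ⇒ implication holds) = true
[1.1] false AND true = false
[1] NOT false = true
[2] exactly-one(true, false, false) = true
[root] true AND true = true
Overall: true → funded

Funded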